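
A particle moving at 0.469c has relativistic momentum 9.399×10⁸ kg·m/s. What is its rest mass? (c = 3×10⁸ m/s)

γ = 1/√(1 - 0.469²) = 1.1322
v = 0.469 × 3×10⁸ = 1.407×10⁸ m/s
m = p/(γv) = 9.399×10⁸/(1.1322 × 1.407×10⁸) = 5.900 kg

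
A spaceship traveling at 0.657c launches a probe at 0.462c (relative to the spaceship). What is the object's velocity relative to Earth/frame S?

u = (u' + v)/(1 + u'v/c²)
Numerator: 0.462 + 0.657 = 1.119
Denominator: 1 + 0.303534 = 1.303534
u = 1.119/1.303534 = 0.8584c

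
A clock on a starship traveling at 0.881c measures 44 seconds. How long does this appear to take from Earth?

Proper time Δt₀ = 44 seconds
γ = 1/√(1 - 0.881²) = 2.1136
Δt = γΔt₀ = 2.1136 × 44 = 93.00 seconds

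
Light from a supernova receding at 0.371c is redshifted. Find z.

β = 0.371
(1+β)/(1-β) = 1.371/0.629 = 2.1797
√(2.1797) = 1.4764
z = 1.4764 - 1 = 0.4764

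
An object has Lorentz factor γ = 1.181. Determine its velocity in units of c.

From γ = 1/√(1 - v²/c²):
1/γ² = 1/1.181² = 0.7170
v²/c² = 1 - 0.7170 = 0.2830
v/c = √(0.2830) = 0.5320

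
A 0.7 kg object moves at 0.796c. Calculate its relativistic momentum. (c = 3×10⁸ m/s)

γ = 1/√(1 - 0.796²) = 1.6521
v = 0.796 × 3×10⁸ = 2.388×10⁸ m/s
p = γmv = 1.6521 × 0.7 × 2.388×10⁸ = 2.762×10⁸ kg·m/s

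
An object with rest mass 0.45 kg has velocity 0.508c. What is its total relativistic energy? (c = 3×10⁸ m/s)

γ = 1/√(1 - 0.508²) = 1.161
mc² = 0.45 × (3×10⁸)² = 4.050×10¹⁶ J
E = γmc² = 1.161 × 4.050×10¹⁶ = 4.702×10¹⁶ J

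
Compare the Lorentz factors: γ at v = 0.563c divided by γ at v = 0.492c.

γ₁ = 1/√(1 - 0.563²) = 1.210
γ₂ = 1/√(1 - 0.492²) = 1.149
γ₁/γ₂ = 1.210/1.149 = 1.053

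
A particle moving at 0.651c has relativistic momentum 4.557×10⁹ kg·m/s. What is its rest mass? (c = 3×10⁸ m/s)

γ = 1/√(1 - 0.651²) = 1.3174
v = 0.651 × 3×10⁸ = 1.953×10⁸ m/s
m = p/(γv) = 4.557×10⁹/(1.3174 × 1.953×10⁸) = 17.71 kg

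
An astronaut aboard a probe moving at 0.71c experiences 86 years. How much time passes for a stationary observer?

Proper time Δt₀ = 86 years
γ = 1/√(1 - 0.71²) = 1.420
Δt = γΔt₀ = 1.420 × 86 = 122.1 years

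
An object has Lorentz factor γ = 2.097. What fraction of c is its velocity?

From γ = 1/√(1 - v²/c²):
1/γ² = 1/2.097² = 0.2274
v²/c² = 1 - 0.2274 = 0.7726
v/c = √(0.7726) = 0.8790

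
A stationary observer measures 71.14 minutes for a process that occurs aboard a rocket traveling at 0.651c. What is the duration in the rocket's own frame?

Dilated time Δt = 71.14 minutes
γ = 1/√(1 - 0.651²) = 1.3174
Δt₀ = Δt/γ = 71.14/1.3174 = 54.00 minutes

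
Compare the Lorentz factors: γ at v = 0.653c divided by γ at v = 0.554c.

γ₁ = 1/√(1 - 0.653²) = 1.320
γ₂ = 1/√(1 - 0.554²) = 1.201
γ₁/γ₂ = 1.320/1.201 = 1.099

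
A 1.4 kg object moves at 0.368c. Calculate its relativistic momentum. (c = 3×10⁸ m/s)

γ = 1/√(1 - 0.368²) = 1.075
v = 0.368 × 3×10⁸ = 1.104×10⁸ m/s
p = γmv = 1.075 × 1.4 × 1.104×10⁸ = 1.662×10⁸ kg·m/s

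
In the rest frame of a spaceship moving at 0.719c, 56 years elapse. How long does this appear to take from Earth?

Proper time Δt₀ = 56 years
γ = 1/√(1 - 0.719²) = 1.4388
Δt = γΔt₀ = 1.4388 × 56 = 80.57 years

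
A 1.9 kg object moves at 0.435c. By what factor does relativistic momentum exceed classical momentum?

p_rel = γmv, p_class = mv
Ratio = γ = 1/√(1 - 0.435²) = 1.111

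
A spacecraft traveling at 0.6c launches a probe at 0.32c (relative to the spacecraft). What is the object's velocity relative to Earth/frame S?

u = (u' + v)/(1 + u'v/c²)
Numerator: 0.32 + 0.6 = 0.92
Denominator: 1 + 0.192 = 1.192
u = 0.92/1.192 = 0.7718c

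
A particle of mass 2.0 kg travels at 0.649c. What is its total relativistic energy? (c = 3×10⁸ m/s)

γ = 1/√(1 - 0.649²) = 1.3144
mc² = 2.0 × (3×10⁸)² = 1.800×10¹⁷ J
E = γmc² = 1.3144 × 1.800×10¹⁷ = 2.366×10¹⁷ J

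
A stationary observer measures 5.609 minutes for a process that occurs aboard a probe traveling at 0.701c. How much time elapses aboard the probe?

Dilated time Δt = 5.609 minutes
γ = 1/√(1 - 0.701²) = 1.4022
Δt₀ = Δt/γ = 5.609/1.4022 = 4.000 minutes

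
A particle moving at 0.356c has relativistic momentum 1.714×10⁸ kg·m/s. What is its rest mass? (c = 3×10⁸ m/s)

γ = 1/√(1 - 0.356²) = 1.070
v = 0.356 × 3×10⁸ = 1.068×10⁸ m/s
m = p/(γv) = 1.714×10⁸/(1.070 × 1.068×10⁸) = 1.500 kg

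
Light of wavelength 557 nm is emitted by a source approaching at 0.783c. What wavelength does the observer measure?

β = 0.783
Wavelength Doppler factor = √(0.217/1.783) = √(0.1217) = 0.3489
λ_obs = 557 × 0.3489 = 194.3 nm (blueshift)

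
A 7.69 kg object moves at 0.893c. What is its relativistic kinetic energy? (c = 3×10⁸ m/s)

γ = 1/√(1 - 0.893²) = 2.222
γ - 1 = 1.222
KE = (γ-1)mc² = 1.222 × 7.69 × (3×10⁸)² = 8.457×10¹⁷ J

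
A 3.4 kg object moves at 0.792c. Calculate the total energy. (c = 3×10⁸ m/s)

γ = 1/√(1 - 0.792²) = 1.638
mc² = 3.4 × (3×10⁸)² = 3.060×10¹⁷ J
E = γmc² = 1.638 × 3.060×10¹⁷ = 5.012×10¹⁷ J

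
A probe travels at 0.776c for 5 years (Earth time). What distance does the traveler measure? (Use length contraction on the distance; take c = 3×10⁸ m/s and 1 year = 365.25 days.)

Earth distance: d = v × t = 0.776c × 5 yr = 3.673×10¹⁶ m
γ = 1.585
d' = d/γ = 3.673×10¹⁶/1.585 = 2.317×10¹⁶ m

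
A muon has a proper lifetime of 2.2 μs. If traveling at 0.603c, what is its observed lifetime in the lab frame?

Proper lifetime τ₀ = 2.2 μs
γ = 1/√(1 - 0.603²) = 1.2535
τ = γτ₀ = 1.2535 × 2.2 μs = 2.758 μs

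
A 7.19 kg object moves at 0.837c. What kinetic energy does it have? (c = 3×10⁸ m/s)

γ = 1/√(1 - 0.837²) = 1.8275
γ - 1 = 0.8275
KE = (γ-1)mc² = 0.8275 × 7.19 × (3×10⁸)² = 5.355×10¹⁷ J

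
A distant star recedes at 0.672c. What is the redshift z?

β = 0.672
(1+β)/(1-β) = 1.672/0.328 = 5.098
√(5.098) = 2.258
z = 2.258 - 1 = 1.258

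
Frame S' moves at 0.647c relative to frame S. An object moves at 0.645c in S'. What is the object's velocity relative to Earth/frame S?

u = (u' + v)/(1 + u'v/c²)
Numerator: 0.645 + 0.647 = 1.292
Denominator: 1 + 0.417315 = 1.417315
u = 1.292/1.417315 = 0.9116c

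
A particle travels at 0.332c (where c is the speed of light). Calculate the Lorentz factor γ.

v/c = 0.332, so (v/c)² = 0.110224
1 - (v/c)² = 0.889776
γ = 1/√(0.889776) = 1.060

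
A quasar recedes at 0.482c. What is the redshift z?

β = 0.482
(1+β)/(1-β) = 1.482/0.518 = 2.861004
√(2.861004) = 1.6915
z = 1.6915 - 1 = 0.6915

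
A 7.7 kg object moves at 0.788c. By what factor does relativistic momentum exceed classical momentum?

p_rel = γmv, p_class = mv
Ratio = γ = 1/√(1 - 0.788²) = 1.624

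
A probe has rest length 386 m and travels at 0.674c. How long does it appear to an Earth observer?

Proper length L₀ = 386 m
γ = 1/√(1 - 0.674²) = 1.35367
L = L₀/γ = 386/1.35367 = 285.2 m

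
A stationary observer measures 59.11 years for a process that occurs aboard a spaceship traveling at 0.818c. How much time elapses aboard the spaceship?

Dilated time Δt = 59.11 years
γ = 1/√(1 - 0.818²) = 1.7385
Δt₀ = Δt/γ = 59.11/1.7385 = 34.00 years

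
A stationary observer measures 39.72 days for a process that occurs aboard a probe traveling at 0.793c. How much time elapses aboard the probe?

Dilated time Δt = 39.72 days
γ = 1/√(1 - 0.793²) = 1.641
Δt₀ = Δt/γ = 39.72/1.641 = 24.20 days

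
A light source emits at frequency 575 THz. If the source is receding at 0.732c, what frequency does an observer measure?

β = v/c = 0.732
(1-β)/(1+β) = 0.268/1.732 = 0.15473
Doppler factor = √(0.15473) = 0.3934
f_obs = 575 × 0.3934 = 226.2 THz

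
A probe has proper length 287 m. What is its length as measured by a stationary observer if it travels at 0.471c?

Proper length L₀ = 287 m
γ = 1/√(1 - 0.471²) = 1.1336
L = L₀/γ = 287/1.1336 = 253.2 m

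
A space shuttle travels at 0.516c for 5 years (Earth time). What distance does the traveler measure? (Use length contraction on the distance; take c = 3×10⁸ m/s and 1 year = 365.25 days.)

Earth distance: d = v × t = 0.516c × 5 yr = 2.4426×10¹⁶ m
γ = 1.1674
d' = d/γ = 2.4426×10¹⁶/1.1674 = 2.092×10¹⁶ m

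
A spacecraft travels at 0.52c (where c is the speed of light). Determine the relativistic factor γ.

v/c = 0.52, so (v/c)² = 0.2704
1 - (v/c)² = 0.7296
γ = 1/√(0.7296) = 1.171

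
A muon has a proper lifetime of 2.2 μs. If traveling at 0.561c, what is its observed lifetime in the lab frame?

Proper lifetime τ₀ = 2.2 μs
γ = 1/√(1 - 0.561²) = 1.208
τ = γτ₀ = 1.208 × 2.2 μs = 2.658 μs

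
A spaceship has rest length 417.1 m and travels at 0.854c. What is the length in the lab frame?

Proper length L₀ = 417.1 m
γ = 1/√(1 - 0.854²) = 1.922
L = L₀/γ = 417.1/1.922 = 217.0 m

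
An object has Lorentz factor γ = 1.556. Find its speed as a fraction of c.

From γ = 1/√(1 - v²/c²):
1/γ² = 1/1.556² = 0.41303
v²/c² = 1 - 0.41303 = 0.58697
v/c = √(0.58697) = 0.7661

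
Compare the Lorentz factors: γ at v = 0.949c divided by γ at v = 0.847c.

γ₁ = 1/√(1 - 0.949²) = 3.172
γ₂ = 1/√(1 - 0.847²) = 1.881
γ₁/γ₂ = 3.172/1.881 = 1.686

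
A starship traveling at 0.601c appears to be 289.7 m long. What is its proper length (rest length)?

Contracted length L = 289.7 m
γ = 1/√(1 - 0.601²) = 1.2512
L₀ = γL = 1.2512 × 289.7 = 362.5 m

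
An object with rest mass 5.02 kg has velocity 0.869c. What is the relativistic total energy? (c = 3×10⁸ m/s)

γ = 1/√(1 - 0.869²) = 2.021
mc² = 5.02 × (3×10⁸)² = 4.518×10¹⁷ J
E = γmc² = 2.021 × 4.518×10¹⁷ = 9.131×10¹⁷ J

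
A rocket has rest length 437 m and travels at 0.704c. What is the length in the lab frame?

Proper length L₀ = 437 m
γ = 1/√(1 - 0.704²) = 1.408
L = L₀/γ = 437/1.408 = 310.4 m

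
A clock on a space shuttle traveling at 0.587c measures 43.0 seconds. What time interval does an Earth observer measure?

Proper time Δt₀ = 43.0 seconds
γ = 1/√(1 - 0.587²) = 1.235
Δt = γΔt₀ = 1.235 × 43.0 = 53.11 seconds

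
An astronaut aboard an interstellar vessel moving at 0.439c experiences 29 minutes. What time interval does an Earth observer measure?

Proper time Δt₀ = 29 minutes
γ = 1/√(1 - 0.439²) = 1.113
Δt = γΔt₀ = 1.113 × 29 = 32.28 minutes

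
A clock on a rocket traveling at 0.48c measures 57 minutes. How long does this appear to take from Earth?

Proper time Δt₀ = 57 minutes
γ = 1/√(1 - 0.48²) = 1.1399
Δt = γΔt₀ = 1.1399 × 57 = 64.97 minutes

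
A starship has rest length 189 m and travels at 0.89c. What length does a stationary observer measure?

Proper length L₀ = 189 m
γ = 1/√(1 - 0.89²) = 2.193
L = L₀/γ = 189/2.193 = 86.18 m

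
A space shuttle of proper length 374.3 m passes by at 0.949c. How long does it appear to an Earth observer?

Proper length L₀ = 374.3 m
γ = 1/√(1 - 0.949²) = 3.172
L = L₀/γ = 374.3/3.172 = 118.0 m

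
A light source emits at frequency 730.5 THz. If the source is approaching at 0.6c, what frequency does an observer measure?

β = v/c = 0.6
(1+β)/(1-β) = 1.6/0.4 = 4.000
Doppler factor = √(4.000) = 2.000
f_obs = 730.5 × 2.000 = 1461 THz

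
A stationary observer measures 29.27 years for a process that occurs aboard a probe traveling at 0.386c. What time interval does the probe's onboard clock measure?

Dilated time Δt = 29.27 years
γ = 1/√(1 - 0.386²) = 1.084
Δt₀ = Δt/γ = 29.27/1.084 = 27.00 years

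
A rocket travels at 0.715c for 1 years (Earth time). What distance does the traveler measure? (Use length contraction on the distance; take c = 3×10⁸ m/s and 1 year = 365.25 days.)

Earth distance: d = v × t = 0.715c × 1 yr = 6.7691×10¹⁵ m
γ = 1.4304
d' = d/γ = 6.7691×10¹⁵/1.4304 = 4.732×10¹⁵ m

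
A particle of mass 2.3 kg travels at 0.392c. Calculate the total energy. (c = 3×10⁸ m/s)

γ = 1/√(1 - 0.392²) = 1.087
mc² = 2.3 × (3×10⁸)² = 2.070×10¹⁷ J
E = γmc² = 1.087 × 2.070×10¹⁷ = 2.250×10¹⁷ J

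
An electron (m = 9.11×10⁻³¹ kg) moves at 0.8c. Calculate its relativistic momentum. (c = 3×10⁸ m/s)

γ = 1/√(1 - 0.8²) = 1.6667
v = 0.8 × 3×10⁸ = 2.400×10⁸ m/s
p = γmv = 1.6667 × 9.11×10⁻³¹ × 2.400×10⁸ = 3.644×10⁻²² kg·m/s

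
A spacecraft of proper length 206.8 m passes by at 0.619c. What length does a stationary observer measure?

Proper length L₀ = 206.8 m
γ = 1/√(1 - 0.619²) = 1.2733
L = L₀/γ = 206.8/1.2733 = 162.4 m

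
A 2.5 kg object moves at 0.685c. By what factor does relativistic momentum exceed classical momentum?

p_rel = γmv, p_class = mv
Ratio = γ = 1/√(1 - 0.685²) = 1.373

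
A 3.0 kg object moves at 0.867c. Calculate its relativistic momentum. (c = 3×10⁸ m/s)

γ = 1/√(1 - 0.867²) = 2.007
v = 0.867 × 3×10⁸ = 2.601×10⁸ m/s
p = γmv = 2.007 × 3.0 × 2.601×10⁸ = 1.566×10⁹ kg·m/s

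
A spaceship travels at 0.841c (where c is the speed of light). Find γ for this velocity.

v/c = 0.841, so (v/c)² = 0.707281
1 - (v/c)² = 0.292719
γ = 1/√(0.292719) = 1.848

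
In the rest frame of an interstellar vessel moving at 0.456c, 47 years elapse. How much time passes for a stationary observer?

Proper time Δt₀ = 47 years
γ = 1/√(1 - 0.456²) = 1.1236
Δt = γΔt₀ = 1.1236 × 47 = 52.81 years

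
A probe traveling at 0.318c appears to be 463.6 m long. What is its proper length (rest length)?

Contracted length L = 463.6 m
γ = 1/√(1 - 0.318²) = 1.0548
L₀ = γL = 1.0548 × 463.6 = 489.0 m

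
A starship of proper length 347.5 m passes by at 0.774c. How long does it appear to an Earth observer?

Proper length L₀ = 347.5 m
γ = 1/√(1 - 0.774²) = 1.5793
L = L₀/γ = 347.5/1.5793 = 220.0 m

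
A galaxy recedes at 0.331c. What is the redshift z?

β = 0.331
(1+β)/(1-β) = 1.331/0.669 = 1.9895
√(1.9895) = 1.4105
z = 1.4105 - 1 = 0.4105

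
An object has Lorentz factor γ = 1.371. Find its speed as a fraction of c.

From γ = 1/√(1 - v²/c²):
1/γ² = 1/1.371² = 0.5320
v²/c² = 1 - 0.5320 = 0.4680
v/c = √(0.4680) = 0.6841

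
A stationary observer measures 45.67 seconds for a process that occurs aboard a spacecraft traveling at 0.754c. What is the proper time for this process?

Dilated time Δt = 45.67 seconds
γ = 1/√(1 - 0.754²) = 1.5224
Δt₀ = Δt/γ = 45.67/1.5224 = 30.00 seconds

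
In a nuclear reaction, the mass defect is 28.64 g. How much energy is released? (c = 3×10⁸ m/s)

Convert mass defect: Δm = 28.64 g = 0.02864 kg
E = Δm·c² = 0.02864 × (3×10⁸)²
= 0.02864 × 9×10¹⁶ = 2.578×10¹⁵ J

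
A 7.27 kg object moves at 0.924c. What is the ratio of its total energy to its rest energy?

E = γmc², E₀ = mc²
E/E₀ = γ = 1/√(1 - 0.924²) = 2.615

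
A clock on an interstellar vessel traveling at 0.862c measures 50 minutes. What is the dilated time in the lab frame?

Proper time Δt₀ = 50 minutes
γ = 1/√(1 - 0.862²) = 1.9727
Δt = γΔt₀ = 1.9727 × 50 = 98.64 minutes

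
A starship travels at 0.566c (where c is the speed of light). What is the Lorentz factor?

v/c = 0.566, so (v/c)² = 0.320356
1 - (v/c)² = 0.679644
γ = 1/√(0.679644) = 1.213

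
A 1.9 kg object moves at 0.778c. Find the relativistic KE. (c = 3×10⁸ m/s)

γ = 1/√(1 - 0.778²) = 1.5917
γ - 1 = 0.5917
KE = (γ-1)mc² = 0.5917 × 1.9 × (3×10⁸)² = 1.012×10¹⁷ J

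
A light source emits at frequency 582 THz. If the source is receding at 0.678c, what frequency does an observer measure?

β = v/c = 0.678
(1-β)/(1+β) = 0.322/1.678 = 0.191895
Doppler factor = √(0.191895) = 0.438058
f_obs = 582 × 0.438058 = 254.9 THz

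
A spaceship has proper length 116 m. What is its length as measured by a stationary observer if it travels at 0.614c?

Proper length L₀ = 116 m
γ = 1/√(1 - 0.614²) = 1.2669
L = L₀/γ = 116/1.2669 = 91.56 m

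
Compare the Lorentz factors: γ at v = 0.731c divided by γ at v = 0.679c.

γ₁ = 1/√(1 - 0.731²) = 1.465
γ₂ = 1/√(1 - 0.679²) = 1.362
γ₁/γ₂ = 1.465/1.362 = 1.076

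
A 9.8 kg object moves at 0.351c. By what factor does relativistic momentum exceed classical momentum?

p_rel = γmv, p_class = mv
Ratio = γ = 1/√(1 - 0.351²) = 1.068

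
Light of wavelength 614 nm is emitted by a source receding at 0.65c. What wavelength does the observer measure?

β = 0.65
Wavelength Doppler factor = √(1.65/0.35) = √(4.714) = 2.171
λ_obs = 614 × 2.171 = 1333 nm (redshift)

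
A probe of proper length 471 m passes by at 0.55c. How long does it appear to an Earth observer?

Proper length L₀ = 471 m
γ = 1/√(1 - 0.55²) = 1.1974
L = L₀/γ = 471/1.1974 = 393.4 m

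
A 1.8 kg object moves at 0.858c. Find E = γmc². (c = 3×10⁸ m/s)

γ = 1/√(1 - 0.858²) = 1.947
mc² = 1.8 × (3×10⁸)² = 1.620×10¹⁷ J
E = γmc² = 1.947 × 1.620×10¹⁷ = 3.154×10¹⁷ J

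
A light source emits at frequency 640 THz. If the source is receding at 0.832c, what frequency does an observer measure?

β = v/c = 0.832
(1-β)/(1+β) = 0.168/1.832 = 0.09170
Doppler factor = √(0.09170) = 0.3028
f_obs = 640 × 0.3028 = 193.8 THz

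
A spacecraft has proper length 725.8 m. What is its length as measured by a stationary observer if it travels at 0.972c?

Proper length L₀ = 725.8 m
γ = 1/√(1 - 0.972²) = 4.256
L = L₀/γ = 725.8/4.256 = 170.5 m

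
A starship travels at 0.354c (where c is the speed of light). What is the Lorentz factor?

v/c = 0.354, so (v/c)² = 0.125316
1 - (v/c)² = 0.874684
γ = 1/√(0.874684) = 1.069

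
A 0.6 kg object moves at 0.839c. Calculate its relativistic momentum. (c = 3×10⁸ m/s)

γ = 1/√(1 - 0.839²) = 1.8378
v = 0.839 × 3×10⁸ = 2.517×10⁸ m/s
p = γmv = 1.8378 × 0.6 × 2.517×10⁸ = 2.775×10⁸ kg·m/s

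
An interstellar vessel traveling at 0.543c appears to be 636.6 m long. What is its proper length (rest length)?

Contracted length L = 636.6 m
γ = 1/√(1 - 0.543²) = 1.1909
L₀ = γL = 1.1909 × 636.6 = 758.1 m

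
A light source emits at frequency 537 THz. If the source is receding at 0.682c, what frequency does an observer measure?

β = v/c = 0.682
(1-β)/(1+β) = 0.318/1.682 = 0.18906
Doppler factor = √(0.18906) = 0.4348
f_obs = 537 × 0.4348 = 233.5 THz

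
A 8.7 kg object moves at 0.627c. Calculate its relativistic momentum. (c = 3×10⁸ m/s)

γ = 1/√(1 - 0.627²) = 1.284
v = 0.627 × 3×10⁸ = 1.881×10⁸ m/s
p = γmv = 1.284 × 8.7 × 1.881×10⁸ = 2.101×10⁹ kg·m/s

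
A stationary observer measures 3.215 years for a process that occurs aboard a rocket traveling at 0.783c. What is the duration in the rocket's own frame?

Dilated time Δt = 3.215 years
γ = 1/√(1 - 0.783²) = 1.6077
Δt₀ = Δt/γ = 3.215/1.6077 = 2.000 years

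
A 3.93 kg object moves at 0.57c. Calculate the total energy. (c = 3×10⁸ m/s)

γ = 1/√(1 - 0.57²) = 1.217
mc² = 3.93 × (3×10⁸)² = 3.537×10¹⁷ J
E = γmc² = 1.217 × 3.537×10¹⁷ = 4.305×10¹⁷ J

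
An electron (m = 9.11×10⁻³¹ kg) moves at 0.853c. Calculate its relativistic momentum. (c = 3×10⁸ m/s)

γ = 1/√(1 - 0.853²) = 1.916
v = 0.853 × 3×10⁸ = 2.559×10⁸ m/s
p = γmv = 1.916 × 9.11×10⁻³¹ × 2.559×10⁸ = 4.467×10⁻²² kg·m/s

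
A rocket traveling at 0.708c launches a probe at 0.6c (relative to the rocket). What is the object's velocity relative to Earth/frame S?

u = (u' + v)/(1 + u'v/c²)
Numerator: 0.6 + 0.708 = 1.308
Denominator: 1 + 0.4248 = 1.4248
u = 1.308/1.4248 = 0.9180c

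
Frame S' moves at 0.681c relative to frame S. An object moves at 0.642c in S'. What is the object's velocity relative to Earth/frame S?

u = (u' + v)/(1 + u'v/c²)
Numerator: 0.642 + 0.681 = 1.323
Denominator: 1 + 0.437202 = 1.437202
u = 1.323/1.437202 = 0.9205c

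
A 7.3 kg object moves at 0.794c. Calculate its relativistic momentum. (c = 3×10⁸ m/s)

γ = 1/√(1 - 0.794²) = 1.645
v = 0.794 × 3×10⁸ = 2.382×10⁸ m/s
p = γmv = 1.645 × 7.3 × 2.382×10⁸ = 2.860×10⁹ kg·m/s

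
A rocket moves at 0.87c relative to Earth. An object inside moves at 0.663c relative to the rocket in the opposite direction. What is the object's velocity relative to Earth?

Object's velocity in rocket frame is u' = -0.663c
u = (u' + v)/(1 + u'v/c²) = (v - 0.663)/(1 - 0.663·v/c²)
Numerator: 0.87 - 0.663 = 0.207
Denominator: 1 - 0.57681 = 0.42319
u = 0.207/0.42319 = 0.4891c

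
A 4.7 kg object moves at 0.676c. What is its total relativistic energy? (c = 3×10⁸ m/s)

γ = 1/√(1 - 0.676²) = 1.357
mc² = 4.7 × (3×10⁸)² = 4.230×10¹⁷ J
E = γmc² = 1.357 × 4.230×10¹⁷ = 5.740×10¹⁷ J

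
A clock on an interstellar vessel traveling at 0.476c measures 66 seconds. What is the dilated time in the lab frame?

Proper time Δt₀ = 66 seconds
γ = 1/√(1 - 0.476²) = 1.1371
Δt = γΔt₀ = 1.1371 × 66 = 75.05 seconds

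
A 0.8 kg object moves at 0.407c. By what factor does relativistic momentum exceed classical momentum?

p_rel = γmv, p_class = mv
Ratio = γ = 1/√(1 - 0.407²) = 1.095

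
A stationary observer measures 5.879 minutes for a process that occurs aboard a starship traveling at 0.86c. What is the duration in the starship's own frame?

Dilated time Δt = 5.879 minutes
γ = 1/√(1 - 0.86²) = 1.9597
Δt₀ = Δt/γ = 5.879/1.9597 = 3.000 minutes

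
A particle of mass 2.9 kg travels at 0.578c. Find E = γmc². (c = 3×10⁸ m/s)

γ = 1/√(1 - 0.578²) = 1.2254
mc² = 2.9 × (3×10⁸)² = 2.610×10¹⁷ J
E = γmc² = 1.2254 × 2.610×10¹⁷ = 3.198×10¹⁷ J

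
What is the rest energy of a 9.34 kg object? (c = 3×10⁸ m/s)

c² = (3×10⁸)² = 9.000×10¹⁶ m²/s²
E₀ = mc² = 9.34 × 9.000×10¹⁶ = 8.406×10¹⁷ J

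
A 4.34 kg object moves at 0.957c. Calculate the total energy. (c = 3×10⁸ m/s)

γ = 1/√(1 - 0.957²) = 3.447
mc² = 4.34 × (3×10⁸)² = 3.906×10¹⁷ J
E = γmc² = 3.447 × 3.906×10¹⁷ = 1.346×10¹⁸ J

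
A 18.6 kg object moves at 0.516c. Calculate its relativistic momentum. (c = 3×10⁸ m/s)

γ = 1/√(1 - 0.516²) = 1.1674
v = 0.516 × 3×10⁸ = 1.548×10⁸ m/s
p = γmv = 1.1674 × 18.6 × 1.548×10⁸ = 3.361×10⁹ kg·m/s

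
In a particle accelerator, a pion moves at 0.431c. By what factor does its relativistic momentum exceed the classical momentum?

p_rel = γmv, p_class = mv
Ratio = γ = 1/√(1 - 0.431²)
= 1/√(0.814239) = 1.108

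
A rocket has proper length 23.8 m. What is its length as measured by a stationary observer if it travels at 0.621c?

Proper length L₀ = 23.8 m
γ = 1/√(1 - 0.621²) = 1.276
L = L₀/γ = 23.8/1.276 = 18.65 m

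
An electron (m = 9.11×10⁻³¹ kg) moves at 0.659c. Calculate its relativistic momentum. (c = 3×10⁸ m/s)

γ = 1/√(1 - 0.659²) = 1.330
v = 0.659 × 3×10⁸ = 1.977×10⁸ m/s
p = γmv = 1.330 × 9.11×10⁻³¹ × 1.977×10⁸ = 2.395×10⁻²² kg·m/s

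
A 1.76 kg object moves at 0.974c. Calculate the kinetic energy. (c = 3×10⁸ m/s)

γ = 1/√(1 - 0.974²) = 4.414
γ - 1 = 3.414
KE = (γ-1)mc² = 3.414 × 1.76 × (3×10⁸)² = 5.408×10¹⁷ J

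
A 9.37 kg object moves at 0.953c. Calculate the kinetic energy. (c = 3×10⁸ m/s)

γ = 1/√(1 - 0.953²) = 3.301
γ - 1 = 2.301
KE = (γ-1)mc² = 2.301 × 9.37 × (3×10⁸)² = 1.940×10¹⁸ J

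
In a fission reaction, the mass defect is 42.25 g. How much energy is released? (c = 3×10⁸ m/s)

Convert mass defect: Δm = 42.25 g = 0.04225 kg
E = Δm·c² = 0.04225 × (3×10⁸)²
= 0.04225 × 9×10¹⁶ = 3.803×10¹⁵ J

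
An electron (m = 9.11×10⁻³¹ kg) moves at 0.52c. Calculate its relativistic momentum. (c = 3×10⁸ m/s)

γ = 1/√(1 - 0.52²) = 1.171
v = 0.52 × 3×10⁸ = 1.560×10⁸ m/s
p = γmv = 1.171 × 9.11×10⁻³¹ × 1.560×10⁸ = 1.664×10⁻²² kg·m/s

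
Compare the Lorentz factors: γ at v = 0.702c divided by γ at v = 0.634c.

γ₁ = 1/√(1 - 0.702²) = 1.404
γ₂ = 1/√(1 - 0.634²) = 1.293
γ₁/γ₂ = 1.404/1.293 = 1.086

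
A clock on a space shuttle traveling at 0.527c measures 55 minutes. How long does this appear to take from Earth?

Proper time Δt₀ = 55 minutes
γ = 1/√(1 - 0.527²) = 1.1767
Δt = γΔt₀ = 1.1767 × 55 = 64.72 minutes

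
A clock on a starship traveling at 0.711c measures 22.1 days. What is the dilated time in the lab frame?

Proper time Δt₀ = 22.1 days
γ = 1/√(1 - 0.711²) = 1.422
Δt = γΔt₀ = 1.422 × 22.1 = 31.43 days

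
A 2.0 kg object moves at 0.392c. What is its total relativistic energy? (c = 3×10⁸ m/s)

γ = 1/√(1 - 0.392²) = 1.087
mc² = 2.0 × (3×10⁸)² = 1.800×10¹⁷ J
E = γmc² = 1.087 × 1.800×10¹⁷ = 1.957×10¹⁷ J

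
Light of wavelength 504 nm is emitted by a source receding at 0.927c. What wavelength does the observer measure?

β = 0.927
Wavelength Doppler factor = √(1.927/0.073) = √(26.397) = 5.1378
λ_obs = 504 × 5.1378 = 2589 nm (redshift)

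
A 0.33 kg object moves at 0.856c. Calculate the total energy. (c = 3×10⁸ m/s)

γ = 1/√(1 - 0.856²) = 1.9343
mc² = 0.33 × (3×10⁸)² = 2.970×10¹⁶ J
E = γmc² = 1.9343 × 2.970×10¹⁶ = 5.745×10¹⁶ J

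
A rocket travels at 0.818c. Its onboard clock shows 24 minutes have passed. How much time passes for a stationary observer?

Proper time Δt₀ = 24 minutes
γ = 1/√(1 - 0.818²) = 1.7385
Δt = γΔt₀ = 1.7385 × 24 = 41.72 minutes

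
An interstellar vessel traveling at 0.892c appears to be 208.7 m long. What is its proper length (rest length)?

Contracted length L = 208.7 m
γ = 1/√(1 - 0.892²) = 2.2122
L₀ = γL = 2.2122 × 208.7 = 461.7 m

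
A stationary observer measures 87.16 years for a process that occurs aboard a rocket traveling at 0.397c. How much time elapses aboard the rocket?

Dilated time Δt = 87.16 years
γ = 1/√(1 - 0.397²) = 1.0895
Δt₀ = Δt/γ = 87.16/1.0895 = 80.00 years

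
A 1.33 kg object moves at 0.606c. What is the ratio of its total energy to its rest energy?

E = γmc², E₀ = mc²
E/E₀ = γ = 1/√(1 - 0.606²) = 1.257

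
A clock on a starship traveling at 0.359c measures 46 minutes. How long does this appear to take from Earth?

Proper time Δt₀ = 46 minutes
γ = 1/√(1 - 0.359²) = 1.07142
Δt = γΔt₀ = 1.07142 × 46 = 49.29 minutes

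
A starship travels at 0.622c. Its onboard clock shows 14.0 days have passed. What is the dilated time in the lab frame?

Proper time Δt₀ = 14.0 days
γ = 1/√(1 - 0.622²) = 1.277
Δt = γΔt₀ = 1.277 × 14.0 = 17.88 days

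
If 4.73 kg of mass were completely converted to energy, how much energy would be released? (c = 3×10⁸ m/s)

Using E = mc²:
c² = (3×10⁸)² = 9×10¹⁶ m²/s²
E = 4.73 × 9×10¹⁶ = 4.257×10¹⁷ J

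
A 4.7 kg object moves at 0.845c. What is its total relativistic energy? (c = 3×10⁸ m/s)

γ = 1/√(1 - 0.845²) = 1.870
mc² = 4.7 × (3×10⁸)² = 4.230×10¹⁷ J
E = γmc² = 1.870 × 4.230×10¹⁷ = 7.910×10¹⁷ J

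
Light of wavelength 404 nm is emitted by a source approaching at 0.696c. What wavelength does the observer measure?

β = 0.696
Wavelength Doppler factor = √(0.304/1.696) = √(0.179245) = 0.42337
λ_obs = 404 × 0.42337 = 171.0 nm (blueshift)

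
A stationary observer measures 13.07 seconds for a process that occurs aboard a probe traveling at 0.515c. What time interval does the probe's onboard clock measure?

Dilated time Δt = 13.07 seconds
γ = 1/√(1 - 0.515²) = 1.167
Δt₀ = Δt/γ = 13.07/1.167 = 11.20 seconds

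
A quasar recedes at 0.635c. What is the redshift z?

β = 0.635
(1+β)/(1-β) = 1.635/0.365 = 4.479
√(4.479) = 2.116
z = 2.116 - 1 = 1.116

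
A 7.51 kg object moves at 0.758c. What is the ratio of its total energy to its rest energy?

E = γmc², E₀ = mc²
E/E₀ = γ = 1/√(1 - 0.758²) = 1.533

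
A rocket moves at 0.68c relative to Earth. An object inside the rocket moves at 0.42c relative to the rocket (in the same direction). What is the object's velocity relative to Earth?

u = (u' + v)/(1 + u'v/c²)
Numerator: 0.42 + 0.68 = 1.1
Denominator: 1 + 0.2856 = 1.2856
u = 1.1/1.2856 = 0.8556c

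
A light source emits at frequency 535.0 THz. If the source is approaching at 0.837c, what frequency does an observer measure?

β = v/c = 0.837
(1+β)/(1-β) = 1.837/0.163 = 11.27
Doppler factor = √(11.27) = 3.357
f_obs = 535.0 × 3.357 = 1796 THz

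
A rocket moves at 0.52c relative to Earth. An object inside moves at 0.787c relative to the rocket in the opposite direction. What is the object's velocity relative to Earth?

Object's velocity in rocket frame is u' = -0.787c
u = (u' + v)/(1 + u'v/c²) = (v - 0.787)/(1 - 0.787·v/c²)
Numerator: 0.52 - 0.787 = -0.267
Denominator: 1 - 0.40924 = 0.59076
u = -0.267/0.59076 = -0.4520c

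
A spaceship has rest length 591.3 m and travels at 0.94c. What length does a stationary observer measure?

Proper length L₀ = 591.3 m
γ = 1/√(1 - 0.94²) = 2.931
L = L₀/γ = 591.3/2.931 = 201.7 m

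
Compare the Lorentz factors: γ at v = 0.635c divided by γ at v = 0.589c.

γ₁ = 1/√(1 - 0.635²) = 1.294
γ₂ = 1/√(1 - 0.589²) = 1.237
γ₁/γ₂ = 1.294/1.237 = 1.046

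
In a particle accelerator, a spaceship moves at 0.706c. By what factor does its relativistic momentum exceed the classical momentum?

p_rel = γmv, p_class = mv
Ratio = γ = 1/√(1 - 0.706²)
= 1/√(0.501564) = 1.412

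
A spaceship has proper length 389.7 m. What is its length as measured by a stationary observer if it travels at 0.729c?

Proper length L₀ = 389.7 m
γ = 1/√(1 - 0.729²) = 1.4609
L = L₀/γ = 389.7/1.4609 = 266.8 m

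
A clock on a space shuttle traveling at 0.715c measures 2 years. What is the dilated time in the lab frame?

Proper time Δt₀ = 2 years
γ = 1/√(1 - 0.715²) = 1.4304
Δt = γΔt₀ = 1.4304 × 2 = 2.861 years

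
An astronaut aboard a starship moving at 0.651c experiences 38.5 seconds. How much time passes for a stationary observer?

Proper time Δt₀ = 38.5 seconds
γ = 1/√(1 - 0.651²) = 1.3174
Δt = γΔt₀ = 1.3174 × 38.5 = 50.72 seconds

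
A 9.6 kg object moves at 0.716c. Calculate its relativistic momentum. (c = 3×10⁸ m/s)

γ = 1/√(1 - 0.716²) = 1.4325
v = 0.716 × 3×10⁸ = 2.148×10⁸ m/s
p = γmv = 1.4325 × 9.6 × 2.148×10⁸ = 2.954×10⁹ kg·m/s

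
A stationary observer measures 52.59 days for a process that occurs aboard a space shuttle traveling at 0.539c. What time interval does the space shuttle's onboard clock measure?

Dilated time Δt = 52.59 days
γ = 1/√(1 - 0.539²) = 1.187
Δt₀ = Δt/γ = 52.59/1.187 = 44.30 days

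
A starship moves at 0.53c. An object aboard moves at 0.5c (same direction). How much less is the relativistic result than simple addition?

Classical: u' + v = 0.5 + 0.53 = 1.03c
Relativistic: u = (0.5 + 0.53)/(1 + 0.265) = 1.03/1.265 = 0.8142c
Difference: 1.03 - 0.8142 = 0.2158c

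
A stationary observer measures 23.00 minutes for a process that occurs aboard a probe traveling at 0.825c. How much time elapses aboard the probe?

Dilated time Δt = 23.00 minutes
γ = 1/√(1 - 0.825²) = 1.769
Δt₀ = Δt/γ = 23.00/1.769 = 13.00 minutes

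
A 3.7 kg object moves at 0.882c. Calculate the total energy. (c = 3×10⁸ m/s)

γ = 1/√(1 - 0.882²) = 2.122
mc² = 3.7 × (3×10⁸)² = 3.330×10¹⁷ J
E = γmc² = 2.122 × 3.330×10¹⁷ = 7.066×10¹⁷ J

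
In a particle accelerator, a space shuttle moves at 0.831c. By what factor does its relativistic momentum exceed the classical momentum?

p_rel = γmv, p_class = mv
Ratio = γ = 1/√(1 - 0.831²)
= 1/√(0.309439) = 1.798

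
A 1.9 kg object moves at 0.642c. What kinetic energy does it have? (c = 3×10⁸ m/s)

γ = 1/√(1 - 0.642²) = 1.30428
γ - 1 = 0.30428
KE = (γ-1)mc² = 0.30428 × 1.9 × (3×10⁸)² = 5.203×10¹⁶ J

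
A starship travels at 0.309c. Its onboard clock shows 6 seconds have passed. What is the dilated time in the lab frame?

Proper time Δt₀ = 6 seconds
γ = 1/√(1 - 0.309²) = 1.0515
Δt = γΔt₀ = 1.0515 × 6 = 6.309 seconds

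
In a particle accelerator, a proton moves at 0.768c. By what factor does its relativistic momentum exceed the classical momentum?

p_rel = γmv, p_class = mv
Ratio = γ = 1/√(1 - 0.768²)
= 1/√(0.410176) = 1.561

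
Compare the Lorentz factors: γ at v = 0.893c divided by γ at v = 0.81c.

γ₁ = 1/√(1 - 0.893²) = 2.222
γ₂ = 1/√(1 - 0.81²) = 1.705
γ₁/γ₂ = 2.222/1.705 = 1.303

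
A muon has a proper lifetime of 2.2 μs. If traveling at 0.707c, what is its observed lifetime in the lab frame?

Proper lifetime τ₀ = 2.2 μs
γ = 1/√(1 - 0.707²) = 1.414
τ = γτ₀ = 1.414 × 2.2 μs = 3.111 μs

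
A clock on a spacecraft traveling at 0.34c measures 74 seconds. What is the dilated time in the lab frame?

Proper time Δt₀ = 74 seconds
γ = 1/√(1 - 0.34²) = 1.06335
Δt = γΔt₀ = 1.06335 × 74 = 78.69 seconds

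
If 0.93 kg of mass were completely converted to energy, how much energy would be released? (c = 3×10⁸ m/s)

Using E = mc²:
c² = (3×10⁸)² = 9×10¹⁶ m²/s²
E = 0.93 × 9×10¹⁶ = 8.370×10¹⁶ J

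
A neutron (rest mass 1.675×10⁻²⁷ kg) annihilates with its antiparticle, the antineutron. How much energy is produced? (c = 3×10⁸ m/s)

Both particles have the same rest mass, so total mass = 2m
E = 2m·c² = 2 × 1.675×10⁻²⁷ × (3×10⁸)²
= 2 × 1.675×10⁻²⁷ × 9×10¹⁶
= 3.015×10⁻¹⁰ J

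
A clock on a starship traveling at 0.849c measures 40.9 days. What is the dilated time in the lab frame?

Proper time Δt₀ = 40.9 days
γ = 1/√(1 - 0.849²) = 1.8925
Δt = γΔt₀ = 1.8925 × 40.9 = 77.40 days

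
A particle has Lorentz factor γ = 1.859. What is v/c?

From γ = 1/√(1 - v²/c²):
1/γ² = 1/1.859² = 0.2894
v²/c² = 1 - 0.2894 = 0.7106
v/c = √(0.7106) = 0.8430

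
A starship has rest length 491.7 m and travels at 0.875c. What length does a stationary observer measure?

Proper length L₀ = 491.7 m
γ = 1/√(1 - 0.875²) = 2.066
L = L₀/γ = 491.7/2.066 = 238.0 m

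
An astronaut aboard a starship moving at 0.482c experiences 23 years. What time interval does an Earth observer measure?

Proper time Δt₀ = 23 years
γ = 1/√(1 - 0.482²) = 1.1413
Δt = γΔt₀ = 1.1413 × 23 = 26.25 years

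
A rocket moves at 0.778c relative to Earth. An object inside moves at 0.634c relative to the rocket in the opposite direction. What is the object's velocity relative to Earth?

Object's velocity in rocket frame is u' = -0.634c
u = (u' + v)/(1 + u'v/c²) = (v - 0.634)/(1 - 0.634·v/c²)
Numerator: 0.778 - 0.634 = 0.144
Denominator: 1 - 0.493252 = 0.506748
u = 0.144/0.506748 = 0.2842c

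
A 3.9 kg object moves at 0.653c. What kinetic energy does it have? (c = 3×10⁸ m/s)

γ = 1/√(1 - 0.653²) = 1.3204
γ - 1 = 0.3204
KE = (γ-1)mc² = 0.3204 × 3.9 × (3×10⁸)² = 1.125×10¹⁷ J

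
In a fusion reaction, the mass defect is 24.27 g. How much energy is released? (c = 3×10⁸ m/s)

Convert mass defect: Δm = 24.27 g = 0.02427 kg
E = Δm·c² = 0.02427 × (3×10⁸)²
= 0.02427 × 9×10¹⁶ = 2.184×10¹⁵ J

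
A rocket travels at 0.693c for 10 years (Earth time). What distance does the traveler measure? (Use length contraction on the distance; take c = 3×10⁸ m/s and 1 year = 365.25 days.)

Earth distance: d = v × t = 0.693c × 10 yr = 6.561×10¹⁶ m
γ = 1.387
d' = d/γ = 6.561×10¹⁶/1.387 = 4.730×10¹⁶ m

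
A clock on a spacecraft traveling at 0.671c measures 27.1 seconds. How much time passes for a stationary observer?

Proper time Δt₀ = 27.1 seconds
γ = 1/√(1 - 0.671²) = 1.3487
Δt = γΔt₀ = 1.3487 × 27.1 = 36.55 seconds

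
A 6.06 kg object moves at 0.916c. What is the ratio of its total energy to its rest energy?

E = γmc², E₀ = mc²
E/E₀ = γ = 1/√(1 - 0.916²) = 2.493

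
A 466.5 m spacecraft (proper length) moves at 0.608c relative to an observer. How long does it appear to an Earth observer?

Proper length L₀ = 466.5 m
γ = 1/√(1 - 0.608²) = 1.2595
L = L₀/γ = 466.5/1.2595 = 370.4 m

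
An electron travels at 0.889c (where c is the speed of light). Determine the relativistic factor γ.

v/c = 0.889, so (v/c)² = 0.790321
1 - (v/c)² = 0.209679
γ = 1/√(0.209679) = 2.184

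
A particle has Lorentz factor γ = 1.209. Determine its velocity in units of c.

From γ = 1/√(1 - v²/c²):
1/γ² = 1/1.209² = 0.6841
v²/c² = 1 - 0.6841 = 0.3159
v/c = √(0.3159) = 0.5620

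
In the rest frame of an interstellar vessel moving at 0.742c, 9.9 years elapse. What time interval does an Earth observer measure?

Proper time Δt₀ = 9.9 years
γ = 1/√(1 - 0.742²) = 1.492
Δt = γΔt₀ = 1.492 × 9.9 = 14.77 years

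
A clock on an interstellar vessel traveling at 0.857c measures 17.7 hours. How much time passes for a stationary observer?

Proper time Δt₀ = 17.7 hours
γ = 1/√(1 - 0.857²) = 1.9406
Δt = γΔt₀ = 1.9406 × 17.7 = 34.35 hours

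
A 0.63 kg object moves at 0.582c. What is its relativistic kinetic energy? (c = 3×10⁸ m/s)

γ = 1/√(1 - 0.582²) = 1.22973
γ - 1 = 0.22973
KE = (γ-1)mc² = 0.22973 × 0.63 × (3×10⁸)² = 1.303×10¹⁶ J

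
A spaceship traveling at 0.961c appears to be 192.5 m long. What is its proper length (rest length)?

Contracted length L = 192.5 m
γ = 1/√(1 - 0.961²) = 3.616
L₀ = γL = 3.616 × 192.5 = 696.1 m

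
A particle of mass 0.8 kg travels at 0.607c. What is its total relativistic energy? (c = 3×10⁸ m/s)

γ = 1/√(1 - 0.607²) = 1.2583
mc² = 0.8 × (3×10⁸)² = 7.200×10¹⁶ J
E = γmc² = 1.2583 × 7.200×10¹⁶ = 9.060×10¹⁶ J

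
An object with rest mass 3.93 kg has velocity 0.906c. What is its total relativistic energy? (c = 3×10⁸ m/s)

γ = 1/√(1 - 0.906²) = 2.3625
mc² = 3.93 × (3×10⁸)² = 3.537×10¹⁷ J
E = γmc² = 2.3625 × 3.537×10¹⁷ = 8.356×10¹⁷ J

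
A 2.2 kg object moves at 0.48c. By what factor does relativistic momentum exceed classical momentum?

p_rel = γmv, p_class = mv
Ratio = γ = 1/√(1 - 0.48²) = 1.140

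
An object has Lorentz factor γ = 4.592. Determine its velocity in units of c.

From γ = 1/√(1 - v²/c²):
1/γ² = 1/4.592² = 0.04742
v²/c² = 1 - 0.04742 = 0.9526
v/c = √(0.9526) = 0.9760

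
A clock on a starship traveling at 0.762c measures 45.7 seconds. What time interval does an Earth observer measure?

Proper time Δt₀ = 45.7 seconds
γ = 1/√(1 - 0.762²) = 1.5442
Δt = γΔt₀ = 1.5442 × 45.7 = 70.57 seconds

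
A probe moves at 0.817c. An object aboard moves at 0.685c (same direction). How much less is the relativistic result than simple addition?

Classical: u' + v = 0.685 + 0.817 = 1.502c
Relativistic: u = (0.685 + 0.817)/(1 + 0.559645) = 1.502/1.559645 = 0.9630c
Difference: 1.502 - 0.9630 = 0.5390c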